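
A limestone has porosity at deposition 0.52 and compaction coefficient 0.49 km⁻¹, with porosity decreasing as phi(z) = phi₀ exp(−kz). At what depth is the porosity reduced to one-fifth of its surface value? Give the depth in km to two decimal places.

phi/phi₀ = 1/5 ⇒ exp(−k·z) = 1/5 ⇒ z = ln(5) / k
z = 1.6094 / 0.49 = 3.285 km

3.28 km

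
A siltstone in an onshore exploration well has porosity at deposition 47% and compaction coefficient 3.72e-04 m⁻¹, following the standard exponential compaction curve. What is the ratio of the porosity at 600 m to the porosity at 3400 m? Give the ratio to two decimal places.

2.83

Working in km (1 km = 1000 m; k in km⁻¹ = k in m⁻¹ × 1000):
n(d₁)/n(d₂) = e^(−k·d₁)/e^(−k·d₂) = e^{k(d₂−d₁)}
= exp(0.372 × 2.8) = exp(1.042) = 2.8337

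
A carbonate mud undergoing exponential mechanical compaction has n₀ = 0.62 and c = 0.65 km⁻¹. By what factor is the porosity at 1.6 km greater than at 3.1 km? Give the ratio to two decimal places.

2.65

n(d₁)/n(d₂) = e^(−c·d₁)/e^(−c·d₂) = e^{c(d₂−d₁)}
= exp(0.65 × 1.5) = exp(0.975) = 2.6512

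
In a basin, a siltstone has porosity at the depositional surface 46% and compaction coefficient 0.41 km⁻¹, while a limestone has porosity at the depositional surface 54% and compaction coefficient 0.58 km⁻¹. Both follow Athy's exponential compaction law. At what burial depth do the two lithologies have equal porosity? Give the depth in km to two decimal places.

Set φ₀ₐ e^(−cₐd) = φ₀ᵦ e^(−cᵦd) ⇒ ln(φ₀ₐ/φ₀ᵦ) = (cₐ − cᵦ)·d
d = ln(0.46/0.54) / (0.41 − 0.58) = -0.1603 / -0.17 = 0.943 km

0.94 km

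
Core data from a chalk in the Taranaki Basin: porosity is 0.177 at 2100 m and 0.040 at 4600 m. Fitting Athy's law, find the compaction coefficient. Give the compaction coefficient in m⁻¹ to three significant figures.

0.000595 m⁻¹

Working in km (1 km = 1000 m; β in km⁻¹ = β in m⁻¹ × 1000):
Athy: φ(Z) = φ₀ e^(−βZ) ⇒ φ₁/φ₂ = e^{β(Z₂−Z₁)} ⇒ β = ln(φ₁/φ₂)/(Z₂−Z₁)
β = ln(0.177/0.04) / (4.6 − 2.1) = ln(4.425) / 2.5 = 1.4873 / 2.5 = 0.5949 km⁻¹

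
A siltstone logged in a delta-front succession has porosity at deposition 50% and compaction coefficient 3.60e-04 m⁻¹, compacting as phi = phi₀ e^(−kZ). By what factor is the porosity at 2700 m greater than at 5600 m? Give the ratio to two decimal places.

Working in km (1 km = 1000 m; k in km⁻¹ = k in m⁻¹ × 1000):
phi(Z₁)/phi(Z₂) = e^(−k·Z₁)/e^(−k·Z₂) = e^{k(Z₂−Z₁)}
= exp(0.36 × 2.9) = exp(1.044) = 2.8406

2.84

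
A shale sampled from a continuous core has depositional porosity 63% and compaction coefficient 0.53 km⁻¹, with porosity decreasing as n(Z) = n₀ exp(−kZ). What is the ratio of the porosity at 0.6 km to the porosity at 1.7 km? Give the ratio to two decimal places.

n(Z₁)/n(Z₂) = e^(−k·Z₁)/e^(−k·Z₂) = e^{k(Z₂−Z₁)}
= exp(0.53 × 1.1) = exp(0.583) = 1.7914

1.79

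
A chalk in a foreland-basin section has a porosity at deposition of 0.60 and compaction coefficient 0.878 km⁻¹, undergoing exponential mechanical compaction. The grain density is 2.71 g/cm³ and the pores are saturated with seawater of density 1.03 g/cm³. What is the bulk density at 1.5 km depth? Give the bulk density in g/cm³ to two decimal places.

Porosity at depth: phi = 0.6·exp(−0.878×1.5) = 0.6×0.2679 = 0.1608
Bulk density: ρ_b = (1−phi)ρ_g + phi·ρ_f = 0.8392×2.71 + 0.1608×1.03
       = 2.274 + 0.166 = 2.440 g/cm³

2.44 g/cm³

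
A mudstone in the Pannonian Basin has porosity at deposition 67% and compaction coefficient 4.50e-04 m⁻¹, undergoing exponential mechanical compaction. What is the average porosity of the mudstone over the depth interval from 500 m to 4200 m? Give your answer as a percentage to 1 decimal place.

26.1%

Working in km (1 km = 1000 m; c in km⁻¹ = c in m⁻¹ × 1000):
⟨n⟩ = (1/(Z₂−Z₁)) ∫ n₀ e^(−cZ) dZ = n₀·(e^(−c·Z₁) − e^(−c·Z₂)) / (c·(Z₂−Z₁))
e^(−0.45×0.5) = 0.7985; e^(−0.45×4.2) = 0.1511
⟨n⟩ = 0.67 × (0.7985 − 0.1511) / (0.45 × 3.7) = 0.67 × 0.3889 = 0.2605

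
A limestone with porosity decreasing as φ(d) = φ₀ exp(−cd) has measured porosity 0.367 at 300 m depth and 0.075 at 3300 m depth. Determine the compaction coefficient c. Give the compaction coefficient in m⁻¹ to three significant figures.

Working in km (1 km = 1000 m; c in km⁻¹ = c in m⁻¹ × 1000):
Athy: φ(d) = φ₀ e^(−cd) ⇒ φ₁/φ₂ = e^{c(d₂−d₁)} ⇒ c = ln(φ₁/φ₂)/(d₂−d₁)
c = ln(0.367/0.075) / (3.3 − 0.3) = ln(4.893) / 3 = 1.5879 / 3 = 0.5293 km⁻¹

0.000529 m⁻¹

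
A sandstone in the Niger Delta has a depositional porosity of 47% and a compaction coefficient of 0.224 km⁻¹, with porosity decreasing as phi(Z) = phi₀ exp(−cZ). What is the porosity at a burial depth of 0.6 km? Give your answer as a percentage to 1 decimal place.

41.1%

phi = phi₀·exp(−c·Z) = 0.47 × exp(−0.224 × 0.6) = 0.47 × exp(−0.1344)
  = 0.47 × 0.8742 = 0.4109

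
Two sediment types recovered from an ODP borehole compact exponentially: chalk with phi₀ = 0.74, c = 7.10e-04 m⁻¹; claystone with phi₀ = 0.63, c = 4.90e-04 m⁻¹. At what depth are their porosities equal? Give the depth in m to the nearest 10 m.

Working in km (1 km = 1000 m; c in km⁻¹ = c in m⁻¹ × 1000):
Set phi₀ₐ e^(−cₐd) = phi₀ᵦ e^(−cᵦd) ⇒ ln(phi₀ₐ/phi₀ᵦ) = (cₐ − cᵦ)·d
d = ln(0.74/0.63) / (0.71 − 0.49) = 0.1609 / 0.22 = 0.732 km

730 m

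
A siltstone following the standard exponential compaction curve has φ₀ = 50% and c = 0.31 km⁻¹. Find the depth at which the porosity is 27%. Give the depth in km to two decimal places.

1.99 km

Invert Athy's law: Z = ln(φ₀/φ) / c
Z = ln(0.5/0.27) / 0.31 = ln(1.852) / 0.31 = 0.6162 / 0.31 = 1.988 km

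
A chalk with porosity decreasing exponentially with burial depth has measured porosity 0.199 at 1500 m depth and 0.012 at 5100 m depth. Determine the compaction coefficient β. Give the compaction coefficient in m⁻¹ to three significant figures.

Working in km (1 km = 1000 m; β in km⁻¹ = β in m⁻¹ × 1000):
Athy: phi(d) = phi₀ e^(−βd) ⇒ phi₁/phi₂ = e^{β(d₂−d₁)} ⇒ β = ln(phi₁/phi₂)/(d₂−d₁)
β = ln(0.199/0.012) / (5.1 − 1.5) = ln(16.58) / 3.6 = 2.8084 / 3.6 = 0.7801 km⁻¹

0.000780 m⁻¹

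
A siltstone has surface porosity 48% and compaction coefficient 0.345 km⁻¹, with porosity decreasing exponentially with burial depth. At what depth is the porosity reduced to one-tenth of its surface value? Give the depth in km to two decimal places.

n/n₀ = 1/10 ⇒ exp(−β·d) = 1/10 ⇒ d = ln(10) / β
d = 2.3026 / 0.345 = 6.674 km

6.67 km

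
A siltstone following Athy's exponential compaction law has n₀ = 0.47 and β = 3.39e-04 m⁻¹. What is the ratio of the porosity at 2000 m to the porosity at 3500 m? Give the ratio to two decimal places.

1.66

Working in km (1 km = 1000 m; β in km⁻¹ = β in m⁻¹ × 1000):
n(z₁)/n(z₂) = e^(−β·z₁)/e^(−β·z₂) = e^{β(z₂−z₁)}
= exp(0.339 × 1.5) = exp(0.5085) = 1.6628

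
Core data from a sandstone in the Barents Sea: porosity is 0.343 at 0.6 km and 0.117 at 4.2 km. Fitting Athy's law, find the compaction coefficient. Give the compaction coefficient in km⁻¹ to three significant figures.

Athy: phi(z) = phi₀ e^(−βz) ⇒ phi₁/phi₂ = e^{β(z₂−z₁)} ⇒ β = ln(phi₁/phi₂)/(z₂−z₁)
β = ln(0.343/0.117) / (4.2 − 0.6) = ln(2.932) / 3.6 = 1.0756 / 3.6 = 0.2988 km⁻¹

0.299 km⁻¹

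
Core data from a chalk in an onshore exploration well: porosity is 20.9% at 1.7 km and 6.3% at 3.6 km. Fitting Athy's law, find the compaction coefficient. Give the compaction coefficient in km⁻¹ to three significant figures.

Athy: φ(z) = φ₀ e^(−kz) ⇒ φ₁/φ₂ = e^{k(z₂−z₁)} ⇒ k = ln(φ₁/φ₂)/(z₂−z₁)
k = ln(0.209/0.063) / (3.6 − 1.7) = ln(3.317) / 1.9 = 1.1992 / 1.9 = 0.6312 km⁻¹

0.631 km⁻¹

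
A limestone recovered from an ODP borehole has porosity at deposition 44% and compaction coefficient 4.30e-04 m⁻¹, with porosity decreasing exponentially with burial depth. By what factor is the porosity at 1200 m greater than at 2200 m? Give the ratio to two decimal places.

Working in km (1 km = 1000 m; k in km⁻¹ = k in m⁻¹ × 1000):
φ(d₁)/φ(d₂) = e^(−k·d₁)/e^(−k·d₂) = e^{k(d₂−d₁)}
= exp(0.43 × 1) = exp(0.43) = 1.5373

1.54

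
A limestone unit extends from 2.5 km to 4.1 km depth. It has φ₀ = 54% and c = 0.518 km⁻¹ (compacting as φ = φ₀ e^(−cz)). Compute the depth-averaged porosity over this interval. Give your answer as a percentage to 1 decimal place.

⟨φ⟩ = (1/(z₂−z₁)) ∫ φ₀ e^(−cz) dz = φ₀·(e^(−c·z₁) − e^(−c·z₂)) / (c·(z₂−z₁))
e^(−0.518×2.5) = 0.2739; e^(−0.518×4.1) = 0.1196
⟨φ⟩ = 0.54 × (0.2739 − 0.1196) / (0.518 × 1.6) = 0.54 × 0.1862 = 0.1005

10.1%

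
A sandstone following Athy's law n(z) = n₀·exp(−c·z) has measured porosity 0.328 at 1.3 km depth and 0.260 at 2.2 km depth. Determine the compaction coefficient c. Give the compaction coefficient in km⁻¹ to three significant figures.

Athy: n(z) = n₀ e^(−cz) ⇒ n₁/n₂ = e^{c(z₂−z₁)} ⇒ c = ln(n₁/n₂)/(z₂−z₁)
c = ln(0.328/0.26) / (2.2 − 1.3) = ln(1.262) / 0.9 = 0.2323 / 0.9 = 0.2581 km⁻¹

0.258 km⁻¹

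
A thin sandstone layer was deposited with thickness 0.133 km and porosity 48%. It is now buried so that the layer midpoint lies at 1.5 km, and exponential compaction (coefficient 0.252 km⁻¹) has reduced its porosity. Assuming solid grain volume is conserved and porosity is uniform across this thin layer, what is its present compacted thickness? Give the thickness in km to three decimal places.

Porosity at 1.5 km: n = 0.48·exp(−0.252×1.5) = 0.3289
Solid-volume conservation: h(1−n) = h₀(1−n₀) ⇒ h = h₀·(1−n₀)/(1−n)
h = 0.133 × (1 − 0.48)/(1 − 0.3289) = 0.133 × 0.7749 = 0.1031 km

0.103 km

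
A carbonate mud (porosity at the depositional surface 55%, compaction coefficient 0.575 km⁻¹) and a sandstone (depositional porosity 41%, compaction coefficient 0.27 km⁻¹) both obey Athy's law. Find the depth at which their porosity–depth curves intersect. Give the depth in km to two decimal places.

0.96 km

Set phi₀ₐ e^(−βₐZ) = phi₀ᵦ e^(−βᵦZ) ⇒ ln(phi₀ₐ/phi₀ᵦ) = (βₐ − βᵦ)·Z
Z = ln(0.55/0.41) / (0.575 − 0.27) = 0.2938 / 0.305 = 0.963 km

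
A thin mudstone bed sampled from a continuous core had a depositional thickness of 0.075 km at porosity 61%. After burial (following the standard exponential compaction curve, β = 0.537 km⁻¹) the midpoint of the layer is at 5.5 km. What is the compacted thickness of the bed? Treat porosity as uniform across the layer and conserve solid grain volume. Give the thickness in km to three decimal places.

0.030 km

Porosity at 5.5 km: phi = 0.61·exp(−0.537×5.5) = 0.0318
Solid-volume conservation: h(1−phi) = h₀(1−phi₀) ⇒ h = h₀·(1−phi₀)/(1−phi)
h = 0.075 × (1 − 0.61)/(1 − 0.0318) = 0.075 × 0.4028 = 0.0302 km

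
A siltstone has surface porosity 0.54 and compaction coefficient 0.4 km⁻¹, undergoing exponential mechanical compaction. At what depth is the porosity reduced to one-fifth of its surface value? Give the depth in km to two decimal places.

4.02 km

phi/phi₀ = 1/5 ⇒ exp(−k·z) = 1/5 ⇒ z = ln(5) / k
z = 1.6094 / 0.4 = 4.024 km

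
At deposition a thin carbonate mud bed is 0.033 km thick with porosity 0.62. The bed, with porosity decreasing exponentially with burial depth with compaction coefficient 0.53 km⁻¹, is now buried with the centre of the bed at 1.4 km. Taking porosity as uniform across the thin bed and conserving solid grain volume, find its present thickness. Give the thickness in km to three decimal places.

Porosity at 1.4 km: phi = 0.62·exp(−0.53×1.4) = 0.2952
Solid-volume conservation: h(1−phi) = h₀(1−phi₀) ⇒ h = h₀·(1−phi₀)/(1−phi)
h = 0.033 × (1 − 0.62)/(1 − 0.2952) = 0.033 × 0.5392 = 0.0178 km

0.018 km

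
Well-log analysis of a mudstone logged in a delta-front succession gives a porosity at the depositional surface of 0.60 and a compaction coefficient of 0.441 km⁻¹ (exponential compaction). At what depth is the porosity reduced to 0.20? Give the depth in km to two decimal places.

2.49 km

Invert Athy's law: z = ln(φ₀/φ) / β
z = ln(0.6/0.2) / 0.441 = ln(3) / 0.441 = 1.0986 / 0.441 = 2.491 km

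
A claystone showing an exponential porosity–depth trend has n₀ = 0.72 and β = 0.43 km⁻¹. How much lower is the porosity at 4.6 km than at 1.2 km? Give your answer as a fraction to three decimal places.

0.330

n(1.2) = 0.72·e^(−0.43×1.2) = 0.4298
n(4.6) = 0.72·e^(−0.43×4.6) = 0.0996
Δn = 0.4298 − 0.0996 = 0.3302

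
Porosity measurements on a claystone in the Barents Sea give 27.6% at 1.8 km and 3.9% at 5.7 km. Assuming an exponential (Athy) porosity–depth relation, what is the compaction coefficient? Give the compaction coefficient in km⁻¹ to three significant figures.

Athy: n(z) = n₀ e^(−cz) ⇒ n₁/n₂ = e^{c(z₂−z₁)} ⇒ c = ln(n₁/n₂)/(z₂−z₁)
c = ln(0.276/0.039) / (5.7 − 1.8) = ln(7.077) / 3.9 = 1.9568 / 3.9 = 0.5018 km⁻¹

0.502 km⁻¹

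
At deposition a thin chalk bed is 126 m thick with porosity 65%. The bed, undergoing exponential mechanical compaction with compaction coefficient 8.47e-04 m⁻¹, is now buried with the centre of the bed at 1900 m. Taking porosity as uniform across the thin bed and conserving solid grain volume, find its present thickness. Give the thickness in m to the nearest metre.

Working in km (1 km = 1000 m; k in km⁻¹ = k in m⁻¹ × 1000):
Porosity at 1.9 km: phi = 0.65·exp(−0.847×1.9) = 0.1300
Solid-volume conservation: h(1−phi) = h₀(1−phi₀) ⇒ h = h₀·(1−phi₀)/(1−phi)
h = 0.126 × (1 − 0.65)/(1 − 0.1300) = 0.126 × 0.4023 = 0.0507 km

51 m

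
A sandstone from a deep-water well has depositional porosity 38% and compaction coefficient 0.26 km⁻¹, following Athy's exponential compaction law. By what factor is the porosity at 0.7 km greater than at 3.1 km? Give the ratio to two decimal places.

1.87

n(d₁)/n(d₂) = e^(−k·d₁)/e^(−k·d₂) = e^{k(d₂−d₁)}
= exp(0.26 × 2.4) = exp(0.624) = 1.8664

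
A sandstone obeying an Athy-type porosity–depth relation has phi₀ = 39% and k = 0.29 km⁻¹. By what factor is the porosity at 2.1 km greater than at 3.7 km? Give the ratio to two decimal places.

phi(z₁)/phi(z₂) = e^(−k·z₁)/e^(−k·z₂) = e^{k(z₂−z₁)}
= exp(0.29 × 1.6) = exp(0.464) = 1.5904

1.59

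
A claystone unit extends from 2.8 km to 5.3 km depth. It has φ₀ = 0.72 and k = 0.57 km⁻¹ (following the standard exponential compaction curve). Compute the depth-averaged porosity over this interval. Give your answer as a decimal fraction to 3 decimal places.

⟨φ⟩ = (1/(z₂−z₁)) ∫ φ₀ e^(−kz) dz = φ₀·(e^(−k·z₁) − e^(−k·z₂)) / (k·(z₂−z₁))
e^(−0.57×2.8) = 0.2027; e^(−0.57×5.3) = 0.0488
⟨φ⟩ = 0.72 × (0.2027 − 0.0488) / (0.57 × 2.5) = 0.72 × 0.1080 = 0.0778

0.078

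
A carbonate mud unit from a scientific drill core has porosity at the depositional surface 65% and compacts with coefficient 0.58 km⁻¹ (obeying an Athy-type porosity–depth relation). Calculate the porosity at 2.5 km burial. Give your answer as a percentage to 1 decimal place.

n = n₀·exp(−k·Z) = 0.65 × exp(−0.58 × 2.5) = 0.65 × exp(−1.45)
  = 0.65 × 0.2346 = 0.1525

15.2%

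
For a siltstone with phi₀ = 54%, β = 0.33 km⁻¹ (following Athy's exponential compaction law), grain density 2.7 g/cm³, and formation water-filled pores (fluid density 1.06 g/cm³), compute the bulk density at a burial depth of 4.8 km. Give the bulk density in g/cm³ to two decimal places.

2.52 g/cm³

Porosity at depth: phi = 0.54·exp(−0.33×4.8) = 0.54×0.2052 = 0.1108
Bulk density: ρ_b = (1−phi)ρ_g + phi·ρ_f = 0.8892×2.7 + 0.1108×1.06
       = 2.401 + 0.117 = 2.518 g/cm³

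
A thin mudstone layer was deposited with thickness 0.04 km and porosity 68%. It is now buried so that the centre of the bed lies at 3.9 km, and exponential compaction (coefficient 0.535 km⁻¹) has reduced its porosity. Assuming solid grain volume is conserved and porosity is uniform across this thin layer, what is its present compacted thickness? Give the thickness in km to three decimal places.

Porosity at 3.9 km: φ = 0.68·exp(−0.535×3.9) = 0.0844
Solid-volume conservation: h(1−φ) = h₀(1−φ₀) ⇒ h = h₀·(1−φ₀)/(1−φ)
h = 0.04 × (1 − 0.68)/(1 − 0.0844) = 0.04 × 0.3495 = 0.0140 km

0.014 km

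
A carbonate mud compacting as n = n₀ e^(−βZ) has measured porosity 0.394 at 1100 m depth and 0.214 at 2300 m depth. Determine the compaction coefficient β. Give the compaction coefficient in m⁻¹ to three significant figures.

0.000509 m⁻¹

Working in km (1 km = 1000 m; β in km⁻¹ = β in m⁻¹ × 1000):
Athy: n(Z) = n₀ e^(−βZ) ⇒ n₁/n₂ = e^{β(Z₂−Z₁)} ⇒ β = ln(n₁/n₂)/(Z₂−Z₁)
β = ln(0.394/0.214) / (2.3 − 1.1) = ln(1.841) / 1.2 = 0.6104 / 1.2 = 0.5086 km⁻¹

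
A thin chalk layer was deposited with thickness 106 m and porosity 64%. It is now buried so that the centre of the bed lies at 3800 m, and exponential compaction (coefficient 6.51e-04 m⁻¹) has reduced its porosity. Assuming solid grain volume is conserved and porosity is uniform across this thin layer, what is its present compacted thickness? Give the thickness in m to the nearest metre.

40 m

Working in km (1 km = 1000 m; c in km⁻¹ = c in m⁻¹ × 1000):
Porosity at 3.8 km: phi = 0.64·exp(−0.651×3.8) = 0.0539
Solid-volume conservation: h(1−phi) = h₀(1−phi₀) ⇒ h = h₀·(1−phi₀)/(1−phi)
h = 0.106 × (1 − 0.64)/(1 − 0.0539) = 0.106 × 0.3805 = 0.0403 km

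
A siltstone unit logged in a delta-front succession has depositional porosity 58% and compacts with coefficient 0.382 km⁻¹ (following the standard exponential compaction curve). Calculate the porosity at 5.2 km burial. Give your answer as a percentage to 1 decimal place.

φ = φ₀·exp(−β·d) = 0.58 × exp(−0.382 × 5.2) = 0.58 × exp(−1.986)
  = 0.58 × 0.1372 = 0.0796

8.0%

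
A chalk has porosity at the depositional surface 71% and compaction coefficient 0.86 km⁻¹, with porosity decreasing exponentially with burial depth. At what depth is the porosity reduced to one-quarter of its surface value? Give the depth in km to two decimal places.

φ/φ₀ = 1/4 ⇒ exp(−c·d) = 1/4 ⇒ d = ln(4) / c
d = 1.3863 / 0.86 = 1.612 km

1.61 km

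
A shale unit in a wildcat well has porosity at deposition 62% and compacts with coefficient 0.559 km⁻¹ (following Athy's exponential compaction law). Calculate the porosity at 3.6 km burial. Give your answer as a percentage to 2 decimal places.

8.29%

phi = phi₀·exp(−c·d) = 0.62 × exp(−0.559 × 3.6) = 0.62 × exp(−2.012)
  = 0.62 × 0.1337 = 0.0829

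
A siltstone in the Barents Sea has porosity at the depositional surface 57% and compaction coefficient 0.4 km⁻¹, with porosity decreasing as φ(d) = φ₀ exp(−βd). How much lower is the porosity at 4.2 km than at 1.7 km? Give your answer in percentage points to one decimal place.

18.3 percentage points

φ(1.7) = 0.57·e^(−0.4×1.7) = 0.2888
φ(4.2) = 0.57·e^(−0.4×4.2) = 0.1062
Δφ = 0.2888 − 0.1062 = 0.1825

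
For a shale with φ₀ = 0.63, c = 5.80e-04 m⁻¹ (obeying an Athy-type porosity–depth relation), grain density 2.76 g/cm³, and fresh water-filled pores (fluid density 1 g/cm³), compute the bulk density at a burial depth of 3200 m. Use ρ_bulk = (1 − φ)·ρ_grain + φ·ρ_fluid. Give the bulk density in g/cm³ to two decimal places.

Working in km (1 km = 1000 m; c in km⁻¹ = c in m⁻¹ × 1000):
Porosity at depth: φ = 0.63·exp(−0.58×3.2) = 0.63×0.1563 = 0.0985
Bulk density: ρ_b = (1−φ)ρ_g + φ·ρ_f = 0.9015×2.76 + 0.0985×1
       = 2.488 + 0.098 = 2.587 g/cm³

2.59 g/cm³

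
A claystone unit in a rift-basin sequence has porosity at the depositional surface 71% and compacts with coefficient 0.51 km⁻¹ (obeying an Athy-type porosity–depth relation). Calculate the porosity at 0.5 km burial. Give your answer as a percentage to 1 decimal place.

phi = phi₀·exp(−β·z) = 0.71 × exp(−0.51 × 0.5) = 0.71 × exp(−0.255)
  = 0.71 × 0.7749 = 0.5502

55.0%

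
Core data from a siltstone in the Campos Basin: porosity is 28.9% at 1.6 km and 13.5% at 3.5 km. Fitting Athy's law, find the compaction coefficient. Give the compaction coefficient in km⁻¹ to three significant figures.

0.401 km⁻¹

Athy: n(z) = n₀ e^(−cz) ⇒ n₁/n₂ = e^{c(z₂−z₁)} ⇒ c = ln(n₁/n₂)/(z₂−z₁)
c = ln(0.289/0.135) / (3.5 − 1.6) = ln(2.141) / 1.9 = 0.7612 / 1.9 = 0.4006 km⁻¹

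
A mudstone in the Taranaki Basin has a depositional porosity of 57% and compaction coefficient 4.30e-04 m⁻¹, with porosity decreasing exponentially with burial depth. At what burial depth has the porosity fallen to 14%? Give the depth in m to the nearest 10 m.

3270 m

Working in km (1 km = 1000 m; β in km⁻¹ = β in m⁻¹ × 1000):
Invert Athy's law: d = ln(φ₀/φ) / β
d = ln(0.57/0.14) / 0.43 = ln(4.071) / 0.43 = 1.4040 / 0.43 = 3.265 km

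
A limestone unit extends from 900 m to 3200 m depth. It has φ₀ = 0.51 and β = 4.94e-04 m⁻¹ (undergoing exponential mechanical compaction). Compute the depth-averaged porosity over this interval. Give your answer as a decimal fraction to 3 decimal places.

Working in km (1 km = 1000 m; β in km⁻¹ = β in m⁻¹ × 1000):
⟨φ⟩ = (1/(z₂−z₁)) ∫ φ₀ e^(−βz) dz = φ₀·(e^(−β·z₁) − e^(−β·z₂)) / (β·(z₂−z₁))
e^(−0.494×0.9) = 0.6411; e^(−0.494×3.2) = 0.2058
⟨φ⟩ = 0.51 × (0.6411 − 0.2058) / (0.494 × 2.3) = 0.51 × 0.3831 = 0.1954

0.195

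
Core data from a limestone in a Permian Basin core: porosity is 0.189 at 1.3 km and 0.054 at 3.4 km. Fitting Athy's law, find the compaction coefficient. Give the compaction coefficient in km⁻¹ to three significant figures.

0.597 km⁻¹

Athy: n(z) = n₀ e^(−kz) ⇒ n₁/n₂ = e^{k(z₂−z₁)} ⇒ k = ln(n₁/n₂)/(z₂−z₁)
k = ln(0.189/0.054) / (3.4 − 1.3) = ln(3.5) / 2.1 = 1.2528 / 2.1 = 0.5966 km⁻¹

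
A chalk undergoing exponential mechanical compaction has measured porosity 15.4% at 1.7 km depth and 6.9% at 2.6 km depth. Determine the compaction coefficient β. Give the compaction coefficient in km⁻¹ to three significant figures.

Athy: φ(Z) = φ₀ e^(−βZ) ⇒ φ₁/φ₂ = e^{β(Z₂−Z₁)} ⇒ β = ln(φ₁/φ₂)/(Z₂−Z₁)
β = ln(0.154/0.069) / (2.6 − 1.7) = ln(2.232) / 0.9 = 0.8028 / 0.9 = 0.8921 km⁻¹

0.892 km⁻¹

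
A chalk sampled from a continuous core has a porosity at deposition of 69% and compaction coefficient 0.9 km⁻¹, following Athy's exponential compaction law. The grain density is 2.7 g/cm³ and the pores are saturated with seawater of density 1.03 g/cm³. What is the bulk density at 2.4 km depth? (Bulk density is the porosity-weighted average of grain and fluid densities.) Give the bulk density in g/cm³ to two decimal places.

2.57 g/cm³

Porosity at depth: φ = 0.69·exp(−0.9×2.4) = 0.69×0.1153 = 0.0796
Bulk density: ρ_b = (1−φ)ρ_g + φ·ρ_f = 0.9204×2.7 + 0.0796×1.03
       = 2.485 + 0.082 = 2.567 g/cm³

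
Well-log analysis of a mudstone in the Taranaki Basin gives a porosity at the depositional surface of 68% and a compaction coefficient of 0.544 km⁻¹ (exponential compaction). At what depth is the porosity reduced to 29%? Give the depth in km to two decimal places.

Invert Athy's law: d = ln(phi₀/phi) / c
d = ln(0.68/0.29) / 0.544 = ln(2.345) / 0.544 = 0.8522 / 0.544 = 1.567 km

1.57 km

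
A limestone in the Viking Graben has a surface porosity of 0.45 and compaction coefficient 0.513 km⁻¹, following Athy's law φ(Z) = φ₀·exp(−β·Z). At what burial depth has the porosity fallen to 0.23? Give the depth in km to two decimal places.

Invert Athy's law: Z = ln(φ₀/φ) / β
Z = ln(0.45/0.23) / 0.513 = ln(1.957) / 0.513 = 0.6712 / 0.513 = 1.308 km

1.31 km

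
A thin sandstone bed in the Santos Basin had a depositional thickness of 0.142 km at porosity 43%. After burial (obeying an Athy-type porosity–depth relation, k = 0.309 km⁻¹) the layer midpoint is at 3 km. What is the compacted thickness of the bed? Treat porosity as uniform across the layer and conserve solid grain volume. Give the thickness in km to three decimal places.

Porosity at 3 km: n = 0.43·exp(−0.309×3) = 0.1702
Solid-volume conservation: h(1−n) = h₀(1−n₀) ⇒ h = h₀·(1−n₀)/(1−n)
h = 0.142 × (1 − 0.43)/(1 − 0.1702) = 0.142 × 0.6869 = 0.0975 km

0.098 km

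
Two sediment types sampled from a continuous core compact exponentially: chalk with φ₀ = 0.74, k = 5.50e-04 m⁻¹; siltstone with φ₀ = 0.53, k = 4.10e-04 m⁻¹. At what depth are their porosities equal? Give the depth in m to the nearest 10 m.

2380 m

Working in km (1 km = 1000 m; k in km⁻¹ = k in m⁻¹ × 1000):
Set φ₀ₐ e^(−kₐd) = φ₀ᵦ e^(−kᵦd) ⇒ ln(φ₀ₐ/φ₀ᵦ) = (kₐ − kᵦ)·d
d = ln(0.74/0.53) / (0.55 − 0.41) = 0.3338 / 0.14 = 2.384 km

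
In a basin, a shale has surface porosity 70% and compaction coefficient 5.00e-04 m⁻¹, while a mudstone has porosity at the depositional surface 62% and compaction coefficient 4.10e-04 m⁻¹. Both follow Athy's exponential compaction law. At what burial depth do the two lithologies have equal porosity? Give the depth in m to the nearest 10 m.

Working in km (1 km = 1000 m; c in km⁻¹ = c in m⁻¹ × 1000):
Set phi₀ₐ e^(−cₐZ) = phi₀ᵦ e^(−cᵦZ) ⇒ ln(phi₀ₐ/phi₀ᵦ) = (cₐ − cᵦ)·Z
Z = ln(0.7/0.62) / (0.5 − 0.41) = 0.1214 / 0.09 = 1.348 km

1350 m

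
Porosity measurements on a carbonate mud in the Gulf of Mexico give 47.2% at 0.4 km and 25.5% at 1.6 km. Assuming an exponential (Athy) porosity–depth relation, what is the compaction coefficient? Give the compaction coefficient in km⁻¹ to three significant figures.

0.513 km⁻¹

Athy: phi(z) = phi₀ e^(−cz) ⇒ phi₁/phi₂ = e^{c(z₂−z₁)} ⇒ c = ln(phi₁/phi₂)/(z₂−z₁)
c = ln(0.472/0.255) / (1.6 − 0.4) = ln(1.851) / 1.2 = 0.6157 / 1.2 = 0.5131 km⁻¹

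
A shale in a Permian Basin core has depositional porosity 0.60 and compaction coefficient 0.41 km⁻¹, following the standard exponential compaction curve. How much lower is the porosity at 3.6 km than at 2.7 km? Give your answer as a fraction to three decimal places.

phi(2.7) = 0.6·e^(−0.41×2.7) = 0.1983
phi(3.6) = 0.6·e^(−0.41×3.6) = 0.1371
Δphi = 0.1983 − 0.1371 = 0.0612

0.061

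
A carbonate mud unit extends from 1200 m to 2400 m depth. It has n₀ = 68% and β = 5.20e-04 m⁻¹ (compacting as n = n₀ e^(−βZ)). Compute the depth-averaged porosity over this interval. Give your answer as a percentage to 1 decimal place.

27.1%

Working in km (1 km = 1000 m; β in km⁻¹ = β in m⁻¹ × 1000):
⟨n⟩ = (1/(Z₂−Z₁)) ∫ n₀ e^(−βZ) dZ = n₀·(e^(−β·Z₁) − e^(−β·Z₂)) / (β·(Z₂−Z₁))
e^(−0.52×1.2) = 0.5358; e^(−0.52×2.4) = 0.2871
⟨n⟩ = 0.68 × (0.5358 − 0.2871) / (0.52 × 1.2) = 0.68 × 0.3986 = 0.2710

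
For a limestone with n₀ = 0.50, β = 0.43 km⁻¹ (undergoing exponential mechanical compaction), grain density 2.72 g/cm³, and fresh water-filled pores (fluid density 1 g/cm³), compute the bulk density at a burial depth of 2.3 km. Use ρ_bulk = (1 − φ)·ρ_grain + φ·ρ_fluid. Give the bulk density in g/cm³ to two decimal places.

Porosity at depth: n = 0.5·exp(−0.43×2.3) = 0.5×0.3719 = 0.1860
Bulk density: ρ_b = (1−n)ρ_g + n·ρ_f = 0.8140×2.72 + 0.1860×1
       = 2.214 + 0.186 = 2.400 g/cm³

2.40 g/cm³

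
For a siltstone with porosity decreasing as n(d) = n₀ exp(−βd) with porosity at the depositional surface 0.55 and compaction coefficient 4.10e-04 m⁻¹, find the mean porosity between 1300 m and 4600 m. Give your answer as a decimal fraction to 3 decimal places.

Working in km (1 km = 1000 m; β in km⁻¹ = β in m⁻¹ × 1000):
⟨n⟩ = (1/(d₂−d₁)) ∫ n₀ e^(−βd) dd = n₀·(e^(−β·d₁) − e^(−β·d₂)) / (β·(d₂−d₁))
e^(−0.41×1.3) = 0.5868; e^(−0.41×4.6) = 0.1517
⟨n⟩ = 0.55 × (0.5868 − 0.1517) / (0.41 × 3.3) = 0.55 × 0.3216 = 0.1769

0.177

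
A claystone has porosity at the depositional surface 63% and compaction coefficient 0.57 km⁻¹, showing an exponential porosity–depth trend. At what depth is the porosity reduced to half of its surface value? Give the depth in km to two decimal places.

1.22 km

phi/phi₀ = 1/2 ⇒ exp(−c·Z) = 1/2 ⇒ Z = ln(2) / c
Z = 0.6931 / 0.57 = 1.216 km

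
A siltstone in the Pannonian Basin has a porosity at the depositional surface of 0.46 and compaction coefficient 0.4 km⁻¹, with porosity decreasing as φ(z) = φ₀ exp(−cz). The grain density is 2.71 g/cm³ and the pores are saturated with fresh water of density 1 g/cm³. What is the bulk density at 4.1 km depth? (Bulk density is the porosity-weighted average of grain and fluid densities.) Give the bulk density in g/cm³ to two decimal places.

Porosity at depth: φ = 0.46·exp(−0.4×4.1) = 0.46×0.1940 = 0.0892
Bulk density: ρ_b = (1−φ)ρ_g + φ·ρ_f = 0.9108×2.71 + 0.0892×1
       = 2.468 + 0.089 = 2.557 g/cm³

2.56 g/cm³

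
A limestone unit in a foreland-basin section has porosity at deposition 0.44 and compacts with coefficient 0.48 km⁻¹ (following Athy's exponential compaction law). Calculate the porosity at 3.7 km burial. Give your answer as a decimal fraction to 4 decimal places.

n = n₀·exp(−c·Z) = 0.44 × exp(−0.48 × 3.7) = 0.44 × exp(−1.776)
  = 0.44 × 0.1693 = 0.0745

0.0745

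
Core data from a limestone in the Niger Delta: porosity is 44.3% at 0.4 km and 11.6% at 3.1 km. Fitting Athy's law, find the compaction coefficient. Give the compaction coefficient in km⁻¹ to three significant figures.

Athy: phi(Z) = phi₀ e^(−cZ) ⇒ phi₁/phi₂ = e^{c(Z₂−Z₁)} ⇒ c = ln(phi₁/phi₂)/(Z₂−Z₁)
c = ln(0.443/0.116) / (3.1 − 0.4) = ln(3.819) / 2.7 = 1.3400 / 2.7 = 0.4963 km⁻¹

0.496 km⁻¹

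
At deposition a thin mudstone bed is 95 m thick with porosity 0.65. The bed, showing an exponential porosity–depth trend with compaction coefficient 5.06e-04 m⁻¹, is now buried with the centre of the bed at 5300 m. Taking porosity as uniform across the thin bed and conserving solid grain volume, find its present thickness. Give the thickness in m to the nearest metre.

Working in km (1 km = 1000 m; k in km⁻¹ = k in m⁻¹ × 1000):
Porosity at 5.3 km: phi = 0.65·exp(−0.506×5.3) = 0.0445
Solid-volume conservation: h(1−phi) = h₀(1−phi₀) ⇒ h = h₀·(1−phi₀)/(1−phi)
h = 0.095 × (1 − 0.65)/(1 − 0.0445) = 0.095 × 0.3663 = 0.0348 km

35 m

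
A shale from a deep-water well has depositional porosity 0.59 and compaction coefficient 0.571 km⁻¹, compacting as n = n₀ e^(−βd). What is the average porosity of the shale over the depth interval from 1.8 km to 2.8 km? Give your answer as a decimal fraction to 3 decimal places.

⟨n⟩ = (1/(d₂−d₁)) ∫ n₀ e^(−βd) dd = n₀·(e^(−β·d₁) − e^(−β·d₂)) / (β·(d₂−d₁))
e^(−0.571×1.8) = 0.3578; e^(−0.571×2.8) = 0.2021
⟨n⟩ = 0.59 × (0.3578 − 0.2021) / (0.571 × 1) = 0.59 × 0.2726 = 0.1608

0.161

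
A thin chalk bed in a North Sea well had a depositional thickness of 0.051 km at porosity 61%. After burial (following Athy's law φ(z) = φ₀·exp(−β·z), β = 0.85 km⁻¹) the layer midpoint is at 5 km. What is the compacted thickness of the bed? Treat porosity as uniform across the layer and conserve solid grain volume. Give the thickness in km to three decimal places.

0.020 km

Porosity at 5 km: φ = 0.61·exp(−0.85×5) = 0.0087
Solid-volume conservation: h(1−φ) = h₀(1−φ₀) ⇒ h = h₀·(1−φ₀)/(1−φ)
h = 0.051 × (1 − 0.61)/(1 − 0.0087) = 0.051 × 0.3934 = 0.0201 km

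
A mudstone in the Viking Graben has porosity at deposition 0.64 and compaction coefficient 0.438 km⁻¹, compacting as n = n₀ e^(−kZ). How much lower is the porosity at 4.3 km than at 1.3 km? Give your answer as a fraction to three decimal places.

n(1.3) = 0.64·e^(−0.438×1.3) = 0.3622
n(4.3) = 0.64·e^(−0.438×4.3) = 0.0973
Δn = 0.3622 − 0.0973 = 0.2648

0.265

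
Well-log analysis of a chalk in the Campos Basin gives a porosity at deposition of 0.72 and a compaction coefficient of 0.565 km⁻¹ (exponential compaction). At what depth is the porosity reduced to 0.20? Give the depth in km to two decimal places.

Invert Athy's law: z = ln(n₀/n) / β
z = ln(0.72/0.2) / 0.565 = ln(3.6) / 0.565 = 1.2809 / 0.565 = 2.267 km

2.27 km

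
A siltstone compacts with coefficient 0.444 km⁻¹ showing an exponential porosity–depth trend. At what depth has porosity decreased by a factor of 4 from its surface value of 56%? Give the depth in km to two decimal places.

3.12 km

φ/φ₀ = 1/4 ⇒ exp(−c·z) = 1/4 ⇒ z = ln(4) / c
z = 1.3863 / 0.444 = 3.122 km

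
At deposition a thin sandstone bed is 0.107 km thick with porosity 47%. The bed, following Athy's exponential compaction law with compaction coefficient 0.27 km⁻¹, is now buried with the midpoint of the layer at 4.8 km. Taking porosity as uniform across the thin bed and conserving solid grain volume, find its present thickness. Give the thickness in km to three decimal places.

Porosity at 4.8 km: phi = 0.47·exp(−0.27×4.8) = 0.1286
Solid-volume conservation: h(1−phi) = h₀(1−phi₀) ⇒ h = h₀·(1−phi₀)/(1−phi)
h = 0.107 × (1 − 0.47)/(1 − 0.1286) = 0.107 × 0.6082 = 0.0651 km

0.065 km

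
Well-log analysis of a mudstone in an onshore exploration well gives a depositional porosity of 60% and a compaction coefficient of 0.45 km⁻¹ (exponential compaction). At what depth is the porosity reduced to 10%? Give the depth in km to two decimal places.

Invert Athy's law: d = ln(φ₀/φ) / c
d = ln(0.6/0.1) / 0.45 = ln(6) / 0.45 = 1.7918 / 0.45 = 3.982 km

3.98 km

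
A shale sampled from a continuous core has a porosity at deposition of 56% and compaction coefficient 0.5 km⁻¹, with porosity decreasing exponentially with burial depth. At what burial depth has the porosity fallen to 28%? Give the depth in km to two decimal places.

Invert Athy's law: z = ln(phi₀/phi) / k
z = ln(0.56/0.28) / 0.5 = ln(2) / 0.5 = 0.6931 / 0.5 = 1.386 km

1.39 km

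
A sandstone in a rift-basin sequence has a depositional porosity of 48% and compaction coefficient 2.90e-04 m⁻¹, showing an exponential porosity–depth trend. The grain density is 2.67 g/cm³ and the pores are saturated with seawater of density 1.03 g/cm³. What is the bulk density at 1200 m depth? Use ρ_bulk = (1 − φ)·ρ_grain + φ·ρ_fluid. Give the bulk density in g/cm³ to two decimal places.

2.11 g/cm³

Working in km (1 km = 1000 m; k in km⁻¹ = k in m⁻¹ × 1000):
Porosity at depth: phi = 0.48·exp(−0.29×1.2) = 0.48×0.7061 = 0.3389
Bulk density: ρ_b = (1−phi)ρ_g + phi·ρ_f = 0.6611×2.67 + 0.3389×1.03
       = 1.765 + 0.349 = 2.114 g/cm³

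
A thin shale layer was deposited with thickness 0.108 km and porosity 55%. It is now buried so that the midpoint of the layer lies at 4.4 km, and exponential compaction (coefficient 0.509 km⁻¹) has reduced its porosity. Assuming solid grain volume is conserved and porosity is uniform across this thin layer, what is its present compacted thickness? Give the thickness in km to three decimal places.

0.052 km

Porosity at 4.4 km: phi = 0.55·exp(−0.509×4.4) = 0.0586
Solid-volume conservation: h(1−phi) = h₀(1−phi₀) ⇒ h = h₀·(1−phi₀)/(1−phi)
h = 0.108 × (1 − 0.55)/(1 − 0.0586) = 0.108 × 0.4780 = 0.0516 km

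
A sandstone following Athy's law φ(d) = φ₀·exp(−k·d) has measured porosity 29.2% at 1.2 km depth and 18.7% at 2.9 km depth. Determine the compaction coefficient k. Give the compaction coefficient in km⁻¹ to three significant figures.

Athy: φ(d) = φ₀ e^(−kd) ⇒ φ₁/φ₂ = e^{k(d₂−d₁)} ⇒ k = ln(φ₁/φ₂)/(d₂−d₁)
k = ln(0.292/0.187) / (2.9 − 1.2) = ln(1.561) / 1.7 = 0.4456 / 1.7 = 0.2621 km⁻¹

0.262 km⁻¹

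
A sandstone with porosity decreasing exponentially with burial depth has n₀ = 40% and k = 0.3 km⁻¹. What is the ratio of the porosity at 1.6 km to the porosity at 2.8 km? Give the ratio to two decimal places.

n(d₁)/n(d₂) = e^(−k·d₁)/e^(−k·d₂) = e^{k(d₂−d₁)}
= exp(0.3 × 1.2) = exp(0.36) = 1.4333

1.43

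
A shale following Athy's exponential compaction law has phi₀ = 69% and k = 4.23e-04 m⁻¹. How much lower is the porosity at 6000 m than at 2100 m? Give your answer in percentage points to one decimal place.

Working in km (1 km = 1000 m; k in km⁻¹ = k in m⁻¹ × 1000):
phi(2.1) = 0.69·e^(−0.423×2.1) = 0.2838
phi(6) = 0.69·e^(−0.423×6) = 0.0545
Δphi = 0.2838 − 0.0545 = 0.2293

22.9 percentage points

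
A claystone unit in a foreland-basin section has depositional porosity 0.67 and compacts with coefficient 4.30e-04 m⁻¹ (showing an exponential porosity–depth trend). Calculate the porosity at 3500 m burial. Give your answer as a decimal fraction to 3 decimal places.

Working in km (1 km = 1000 m; k in km⁻¹ = k in m⁻¹ × 1000):
phi = phi₀·exp(−k·d) = 0.67 × exp(−0.43 × 3.5) = 0.67 × exp(−1.505)
  = 0.67 × 0.2220 = 0.1488

0.149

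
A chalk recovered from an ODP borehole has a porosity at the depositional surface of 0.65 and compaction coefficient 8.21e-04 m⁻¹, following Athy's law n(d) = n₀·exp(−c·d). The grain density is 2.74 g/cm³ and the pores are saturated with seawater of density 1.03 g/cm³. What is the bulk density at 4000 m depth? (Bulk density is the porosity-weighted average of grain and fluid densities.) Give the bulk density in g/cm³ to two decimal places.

Working in km (1 km = 1000 m; c in km⁻¹ = c in m⁻¹ × 1000):
Porosity at depth: n = 0.65·exp(−0.821×4) = 0.65×0.0375 = 0.0244
Bulk density: ρ_b = (1−n)ρ_g + n·ρ_f = 0.9756×2.74 + 0.0244×1.03
       = 2.673 + 0.025 = 2.698 g/cm³

2.70 g/cm³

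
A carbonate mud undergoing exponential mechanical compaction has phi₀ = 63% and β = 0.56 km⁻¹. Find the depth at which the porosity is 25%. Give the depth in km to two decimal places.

1.65 km

Invert Athy's law: d = ln(phi₀/phi) / β
d = ln(0.63/0.25) / 0.56 = ln(2.52) / 0.56 = 0.9243 / 0.56 = 1.650 km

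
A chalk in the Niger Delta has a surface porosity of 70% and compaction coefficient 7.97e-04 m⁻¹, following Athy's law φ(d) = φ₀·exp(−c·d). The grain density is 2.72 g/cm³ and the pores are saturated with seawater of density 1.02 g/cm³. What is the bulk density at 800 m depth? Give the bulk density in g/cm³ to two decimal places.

Working in km (1 km = 1000 m; c in km⁻¹ = c in m⁻¹ × 1000):
Porosity at depth: φ = 0.7·exp(−0.797×0.8) = 0.7×0.5286 = 0.3700
Bulk density: ρ_b = (1−φ)ρ_g + φ·ρ_f = 0.6300×2.72 + 0.3700×1.02
       = 1.714 + 0.377 = 2.091 g/cm³

2.09 g/cm³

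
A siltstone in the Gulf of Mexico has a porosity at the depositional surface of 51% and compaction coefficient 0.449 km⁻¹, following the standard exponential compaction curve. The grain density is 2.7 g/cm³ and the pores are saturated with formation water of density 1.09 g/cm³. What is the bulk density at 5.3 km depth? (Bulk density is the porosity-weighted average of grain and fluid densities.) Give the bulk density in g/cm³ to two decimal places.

2.62 g/cm³

Porosity at depth: phi = 0.51·exp(−0.449×5.3) = 0.51×0.0926 = 0.0472
Bulk density: ρ_b = (1−phi)ρ_g + phi·ρ_f = 0.9528×2.7 + 0.0472×1.09
       = 2.573 + 0.051 = 2.624 g/cm³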